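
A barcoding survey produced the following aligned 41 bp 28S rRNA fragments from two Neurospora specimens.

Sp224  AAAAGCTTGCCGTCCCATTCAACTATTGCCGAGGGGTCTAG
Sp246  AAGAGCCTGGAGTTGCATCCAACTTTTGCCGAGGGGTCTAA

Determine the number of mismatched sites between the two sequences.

9

The sequences differ at positions 3 (A/G), 7 (T/C), 10 (C/G), 11 (C/A), 14 (C/T), 15 (C/G), 19 (T/C), 25 (A/T), 41 (G/A).
That gives 9 mismatches out of 41 aligned sites, so the Hamming distance is 9.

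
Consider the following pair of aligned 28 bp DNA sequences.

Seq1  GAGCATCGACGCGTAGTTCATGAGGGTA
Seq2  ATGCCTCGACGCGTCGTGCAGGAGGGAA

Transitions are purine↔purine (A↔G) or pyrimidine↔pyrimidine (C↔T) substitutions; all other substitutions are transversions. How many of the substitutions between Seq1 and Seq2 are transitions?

1

Mismatches occur at site 1 (G→A, transition), site 2 (A→T, transversion), site 5 (A→C, transversion), site 15 (A→C, transversion), site 18 (T→G, transversion), site 21 (T→G, transversion), site 27 (T→A, transversion).
Of the 7 differences, 1 transition and 6 transversions, so the answer is 1.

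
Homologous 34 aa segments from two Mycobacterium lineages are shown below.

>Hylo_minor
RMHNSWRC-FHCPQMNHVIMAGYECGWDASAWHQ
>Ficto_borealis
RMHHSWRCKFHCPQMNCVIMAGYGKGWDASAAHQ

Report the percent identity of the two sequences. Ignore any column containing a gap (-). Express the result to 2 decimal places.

84.85%

Excluding the 1 gap column leaves 33 comparable sites.
The sequences differ at positions 4 (N/H), 17 (H/C), 24 (E/G), 25 (C/K), 32 (W/A).
28 of the 33 comparable sites match, so the percent identity is 28/33 × 100 = 84.85%.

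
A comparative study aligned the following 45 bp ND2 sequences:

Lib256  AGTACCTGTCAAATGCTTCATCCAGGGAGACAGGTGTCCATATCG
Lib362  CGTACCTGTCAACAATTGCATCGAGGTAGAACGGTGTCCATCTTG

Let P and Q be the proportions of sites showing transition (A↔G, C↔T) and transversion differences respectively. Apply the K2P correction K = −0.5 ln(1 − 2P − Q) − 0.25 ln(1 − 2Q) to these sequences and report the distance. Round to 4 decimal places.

0.3304

The sequences differ at positions 1 (A/C, transversion), 13 (A/C, transversion), 14 (T/A, transversion), 15 (G/A, transition), 16 (C/T, transition), 18 (T/G, transversion), 23 (C/G, transversion), 27 (G/T, transversion), 31 (C/A, transversion), 32 (A/C, transversion), 42 (A/C, transversion), 44 (C/T, transition).
Of the 12 differences, 3 transitions and 9 transversions over 45 sites: P = 3/45 = 0.066667, Q = 9/45 = 0.200000.
d = −0.5·ln(0.666666) − 0.25·ln(0.600000) = −0.5·(-0.405466) − 0.25·(-0.510826) = 0.3304.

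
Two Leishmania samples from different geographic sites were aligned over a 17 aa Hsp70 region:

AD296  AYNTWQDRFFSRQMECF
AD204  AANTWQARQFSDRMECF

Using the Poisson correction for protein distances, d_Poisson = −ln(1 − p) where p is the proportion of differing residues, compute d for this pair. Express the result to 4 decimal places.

Mismatches occur at site 2 (Y↔A), site 7 (D↔A), site 9 (F↔Q), site 12 (R↔D), site 13 (Q↔R).
p = 5/17 = 0.294118.
d = −ln(1 − 0.294118) = −ln(0.705882) = 0.3483.

0.3483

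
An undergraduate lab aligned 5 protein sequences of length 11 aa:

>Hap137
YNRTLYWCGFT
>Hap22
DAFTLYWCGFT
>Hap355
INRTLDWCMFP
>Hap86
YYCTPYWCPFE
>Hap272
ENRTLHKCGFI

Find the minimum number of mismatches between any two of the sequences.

Pairwise Hamming distances:
  Hap137 vs Hap22: 3
  Hap137 vs Hap355: 4
  Hap137 vs Hap86: 5
  Hap137 vs Hap272: 4
  Hap22 vs Hap355: 6
  Hap22 vs Hap86: 6
  Hap22 vs Hap272: 6
  Hap355 vs Hap86: 7
  Hap355 vs Hap272: 5
  Hap86 vs Hap272: 8
The smallest is 3, between Hap137 and Hap22.

3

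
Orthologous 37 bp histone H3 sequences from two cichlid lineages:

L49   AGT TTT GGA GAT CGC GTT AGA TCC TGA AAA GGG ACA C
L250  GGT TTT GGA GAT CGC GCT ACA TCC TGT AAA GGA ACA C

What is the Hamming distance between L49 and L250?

5

The sequences differ at positions 1 (A/G), 17 (T/C), 20 (G/C), 27 (A/T), 33 (G/A).
That gives 5 mismatches out of 37 aligned sites, so the Hamming distance is 5.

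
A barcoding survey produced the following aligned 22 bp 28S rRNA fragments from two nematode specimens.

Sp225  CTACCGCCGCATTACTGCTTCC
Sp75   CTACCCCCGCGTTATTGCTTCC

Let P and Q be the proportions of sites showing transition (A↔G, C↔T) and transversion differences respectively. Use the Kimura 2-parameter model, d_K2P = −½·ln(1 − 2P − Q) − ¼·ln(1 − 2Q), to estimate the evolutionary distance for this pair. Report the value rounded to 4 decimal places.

0.1527

Mismatches occur at site 6 (G→C, transversion), site 11 (A→G, transition), site 15 (C→T, transition).
Of the 3 differences, 2 transitions and 1 transversion over 22 sites: P = 2/22 = 0.090909, Q = 1/22 = 0.045455.
d = −0.5·ln(0.772727) − 0.25·ln(0.909090) = −0.5·(-0.257829) − 0.25·(-0.095311) = 0.1527.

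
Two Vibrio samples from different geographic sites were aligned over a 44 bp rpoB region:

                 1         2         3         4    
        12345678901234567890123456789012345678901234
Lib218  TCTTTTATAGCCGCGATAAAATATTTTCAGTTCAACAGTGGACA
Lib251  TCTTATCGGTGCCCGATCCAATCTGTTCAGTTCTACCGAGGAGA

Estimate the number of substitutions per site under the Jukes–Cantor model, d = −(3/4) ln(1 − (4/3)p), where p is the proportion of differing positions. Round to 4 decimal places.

The sequences differ at positions 5 (T/A), 7 (A/C), 8 (T/G), 9 (A/G), 10 (G/T), 11 (C/G), 13 (G/C), 18 (A/C), 19 (A/C), 23 (A/C), 25 (T/G), 34 (A/T), 37 (A/C), 39 (T/A), 43 (C/G).
p = 15/44 = 0.340909.
d = −0.75 · ln(1 − (4/3)·0.340909) = −0.75 · ln(0.545455) = −0.75 · (-0.606135) = 0.4546.

0.4546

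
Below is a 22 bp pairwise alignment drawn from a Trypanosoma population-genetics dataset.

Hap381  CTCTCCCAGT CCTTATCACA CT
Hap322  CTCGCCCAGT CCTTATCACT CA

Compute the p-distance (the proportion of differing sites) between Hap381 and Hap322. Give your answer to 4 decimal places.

0.1364

Differing sites — 4:T/G; 20:A/T; 22:T/A.
There are 3 differences over 22 sites, so p = 3/22 = 0.1364.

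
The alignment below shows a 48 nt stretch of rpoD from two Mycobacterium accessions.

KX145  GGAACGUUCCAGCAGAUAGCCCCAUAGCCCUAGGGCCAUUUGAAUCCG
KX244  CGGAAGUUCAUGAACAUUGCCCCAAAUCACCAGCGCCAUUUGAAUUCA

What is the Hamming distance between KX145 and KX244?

The sequences differ at positions 1 (G/C), 3 (A/G), 5 (C/A), 10 (C/A), 11 (A/U), 13 (C/A), 15 (G/C), 18 (A/U), 25 (U/A), 27 (G/U), 29 (C/A), 31 (U/C), 34 (G/C), 46 (C/U), 48 (G/A).
That gives 15 mismatches out of 48 aligned sites, so the Hamming distance is 15.

15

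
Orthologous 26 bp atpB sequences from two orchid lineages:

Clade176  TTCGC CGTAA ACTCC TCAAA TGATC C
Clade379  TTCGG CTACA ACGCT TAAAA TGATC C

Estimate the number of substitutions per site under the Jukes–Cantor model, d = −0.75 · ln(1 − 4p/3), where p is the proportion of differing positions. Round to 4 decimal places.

0.3335

Mismatches occur at site 5 (C→G), site 7 (G→T), site 8 (T→A), site 9 (A→C), site 13 (T→G), site 15 (C→T), site 17 (C→A).
p = 7/26 = 0.269231.
d = −0.75 · ln(1 − (4/3)·0.269231) = −0.75 · ln(0.641025) = −0.75 · (-0.444687) = 0.3335.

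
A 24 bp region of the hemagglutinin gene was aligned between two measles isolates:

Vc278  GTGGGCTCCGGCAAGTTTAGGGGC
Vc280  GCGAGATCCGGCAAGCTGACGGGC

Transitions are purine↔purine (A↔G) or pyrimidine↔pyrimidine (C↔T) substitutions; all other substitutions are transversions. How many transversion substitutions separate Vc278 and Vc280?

The sequences differ at positions 2 (T/C, transition), 4 (G/A, transition), 6 (C/A, transversion), 16 (T/C, transition), 18 (T/G, transversion), 20 (G/C, transversion).
Of the 6 differences, 3 transitions and 3 transversions, so the answer is 3.

3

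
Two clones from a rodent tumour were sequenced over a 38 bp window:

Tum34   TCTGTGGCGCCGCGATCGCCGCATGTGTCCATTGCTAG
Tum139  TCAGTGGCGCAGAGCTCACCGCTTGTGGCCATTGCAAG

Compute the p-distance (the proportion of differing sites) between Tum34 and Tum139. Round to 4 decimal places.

0.2105

Differing sites — 3:T/A; 11:C/A; 13:C/A; 15:A/C; 18:G/A; 23:A/T; 28:T/G; 36:T/A.
There are 8 differences over 38 sites, so p = 8/38 = 0.2105.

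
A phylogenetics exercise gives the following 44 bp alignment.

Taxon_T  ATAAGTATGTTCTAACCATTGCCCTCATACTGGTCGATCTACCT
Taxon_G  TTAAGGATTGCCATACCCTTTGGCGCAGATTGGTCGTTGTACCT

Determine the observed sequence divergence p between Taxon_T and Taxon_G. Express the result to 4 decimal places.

Mismatches occur at site 1 (A↔T), site 6 (T↔G), site 9 (G↔T), site 10 (T↔G), site 11 (T↔C), site 13 (T↔A), site 14 (A↔T), site 18 (A↔C), site 21 (G↔T), site 22 (C↔G), site 23 (C↔G), site 25 (T↔G), site 28 (T↔G), site 30 (C↔T), site 37 (A↔T), site 39 (C↔G).
There are 16 differences over 44 sites, so p = 16/44 = 0.3636.

0.3636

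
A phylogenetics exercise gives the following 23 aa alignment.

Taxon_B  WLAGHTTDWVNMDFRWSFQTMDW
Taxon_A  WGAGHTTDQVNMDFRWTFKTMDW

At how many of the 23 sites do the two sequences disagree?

4

Differing sites — 2:L/G; 9:W/Q; 17:S/T; 19:Q/K.
That gives 4 mismatches out of 23 aligned sites, so the Hamming distance is 4.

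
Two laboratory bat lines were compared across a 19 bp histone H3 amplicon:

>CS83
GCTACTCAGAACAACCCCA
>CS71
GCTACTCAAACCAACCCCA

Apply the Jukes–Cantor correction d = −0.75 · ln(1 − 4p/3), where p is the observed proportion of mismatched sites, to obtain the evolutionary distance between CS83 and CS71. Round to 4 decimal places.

The sequences differ at positions 9 (G/A), 11 (A/C).
p = 2/19 = 0.105263.
d = −0.75 · ln(1 − (4/3)·0.105263) = −0.75 · ln(0.859649) = −0.75 · (-0.151231) = 0.1134.

0.1134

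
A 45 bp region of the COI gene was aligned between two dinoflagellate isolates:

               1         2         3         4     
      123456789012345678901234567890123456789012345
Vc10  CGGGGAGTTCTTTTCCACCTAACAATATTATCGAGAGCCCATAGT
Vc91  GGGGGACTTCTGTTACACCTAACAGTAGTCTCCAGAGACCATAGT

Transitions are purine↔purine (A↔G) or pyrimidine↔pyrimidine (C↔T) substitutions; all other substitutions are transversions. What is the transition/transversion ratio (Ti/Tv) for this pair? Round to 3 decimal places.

Mismatches occur at site 1 (C↔G, transversion), site 7 (G↔C, transversion), site 12 (T↔G, transversion), site 15 (C↔A, transversion), site 25 (A↔G, transition), site 28 (T↔G, transversion), site 30 (A↔C, transversion), site 33 (G↔C, transversion), site 38 (C↔A, transversion).
Of the 9 differences, 1 transition and 8 transversions, so Ti/Tv = 1/8 = 0.125.

0.125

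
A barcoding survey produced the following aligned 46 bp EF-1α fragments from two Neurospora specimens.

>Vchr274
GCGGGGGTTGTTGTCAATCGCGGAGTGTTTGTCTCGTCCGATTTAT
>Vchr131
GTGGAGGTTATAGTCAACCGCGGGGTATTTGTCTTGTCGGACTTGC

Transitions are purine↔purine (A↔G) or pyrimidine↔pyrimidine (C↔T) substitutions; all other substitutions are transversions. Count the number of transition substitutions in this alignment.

10

Differing sites — 2:C/T (Ti); 5:G/A (Ti); 10:G/A (Ti); 12:T/A (Tv); 18:T/C (Ti); 24:A/G (Ti); 27:G/A (Ti); 35:C/T (Ti); 39:C/G (Tv); 42:T/C (Ti); 45:A/G (Ti); 46:T/C (Ti).
Of the 12 differences, 10 transitions and 2 transversions, so the answer is 10.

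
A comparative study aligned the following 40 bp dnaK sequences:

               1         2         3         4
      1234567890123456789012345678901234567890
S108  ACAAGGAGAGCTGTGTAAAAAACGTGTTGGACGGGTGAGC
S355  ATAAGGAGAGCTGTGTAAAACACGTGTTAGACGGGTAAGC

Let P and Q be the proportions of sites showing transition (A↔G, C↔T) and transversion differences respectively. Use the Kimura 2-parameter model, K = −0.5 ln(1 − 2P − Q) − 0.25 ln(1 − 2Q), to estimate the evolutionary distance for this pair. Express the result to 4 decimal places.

0.1090

Mismatches occur at site 2 (C→T, transition), site 21 (A→C, transversion), site 29 (G→A, transition), site 37 (G→A, transition).
Of the 4 differences, 3 transitions and 1 transversion over 40 sites: P = 3/40 = 0.075000, Q = 1/40 = 0.025000.
d = −0.5·ln(0.825000) − 0.25·ln(0.950000) = −0.5·(-0.192372) − 0.25·(-0.051293) = 0.1090.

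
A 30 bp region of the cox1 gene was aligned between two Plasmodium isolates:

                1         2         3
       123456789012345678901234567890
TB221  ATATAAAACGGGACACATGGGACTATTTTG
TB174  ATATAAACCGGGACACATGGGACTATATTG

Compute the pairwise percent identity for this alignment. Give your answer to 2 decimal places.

93.33%

Differing sites — 8:A/C; 27:T/A.
28 of the 30 sites match, so the percent identity is 28/30 × 100 = 93.33%.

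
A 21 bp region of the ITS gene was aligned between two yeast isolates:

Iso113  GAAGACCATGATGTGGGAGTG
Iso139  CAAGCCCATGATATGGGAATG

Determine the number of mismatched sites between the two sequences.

Differing sites — 1:G/C; 5:A/C; 13:G/A; 19:G/A.
That gives 4 mismatches out of 21 aligned sites, so the Hamming distance is 4.

4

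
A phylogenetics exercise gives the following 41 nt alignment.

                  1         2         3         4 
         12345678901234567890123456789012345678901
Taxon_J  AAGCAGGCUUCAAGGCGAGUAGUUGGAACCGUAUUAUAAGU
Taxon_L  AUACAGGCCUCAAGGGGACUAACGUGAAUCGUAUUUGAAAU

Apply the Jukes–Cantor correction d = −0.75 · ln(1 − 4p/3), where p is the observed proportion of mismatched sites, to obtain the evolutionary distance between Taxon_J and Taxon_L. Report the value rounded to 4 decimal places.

Differing sites — 2:A/U; 3:G/A; 9:U/C; 16:C/G; 19:G/C; 22:G/A; 23:U/C; 24:U/G; 25:G/U; 29:C/U; 36:A/U; 37:U/G; 40:G/A.
p = 13/41 = 0.317073.
d = −0.75 · ln(1 − (4/3)·0.317073) = −0.75 · ln(0.577236) = −0.75 · (-0.549504) = 0.4121.

0.4121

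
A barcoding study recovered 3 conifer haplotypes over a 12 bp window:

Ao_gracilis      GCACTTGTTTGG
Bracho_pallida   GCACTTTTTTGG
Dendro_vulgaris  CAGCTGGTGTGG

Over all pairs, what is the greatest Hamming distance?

Pairwise Hamming distances:
  Ao_gracilis vs Bracho_pallida: 1
  Ao_gracilis vs Dendro_vulgaris: 5
  Bracho_pallida vs Dendro_vulgaris: 6
The largest is 6, between Bracho_pallida and Dendro_vulgaris.

6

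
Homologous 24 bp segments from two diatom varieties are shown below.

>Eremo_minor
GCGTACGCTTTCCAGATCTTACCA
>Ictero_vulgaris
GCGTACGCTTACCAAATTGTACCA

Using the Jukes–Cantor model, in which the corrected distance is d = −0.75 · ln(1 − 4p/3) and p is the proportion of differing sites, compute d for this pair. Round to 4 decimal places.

0.1885

Differing sites — 11:T/A; 15:G/A; 18:C/T; 19:T/G.
p = 4/24 = 0.166667.
d = −0.75 · ln(1 − (4/3)·0.166667) = −0.75 · ln(0.777777) = −0.75 · (-0.251315) = 0.1885.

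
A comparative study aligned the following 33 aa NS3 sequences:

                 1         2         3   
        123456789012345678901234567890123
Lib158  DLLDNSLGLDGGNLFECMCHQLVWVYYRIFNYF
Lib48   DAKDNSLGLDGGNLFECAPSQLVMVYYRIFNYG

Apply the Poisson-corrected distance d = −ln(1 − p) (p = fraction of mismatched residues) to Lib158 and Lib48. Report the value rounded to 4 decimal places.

0.2384

Mismatches occur at site 2 (L↔A), site 3 (L↔K), site 18 (M↔A), site 19 (C↔P), site 20 (H↔S), site 24 (W↔M), site 33 (F↔G).
p = 7/33 = 0.212121.
d = −ln(1 − 0.212121) = −ln(0.787879) = 0.2384.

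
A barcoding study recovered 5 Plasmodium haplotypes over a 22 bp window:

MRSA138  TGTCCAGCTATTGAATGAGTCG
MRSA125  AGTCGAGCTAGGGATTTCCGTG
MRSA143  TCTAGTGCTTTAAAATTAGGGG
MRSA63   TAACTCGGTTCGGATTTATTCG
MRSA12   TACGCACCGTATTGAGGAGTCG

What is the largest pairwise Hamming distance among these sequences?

19

Pairwise Hamming distances:
  MRSA138 vs MRSA125: 10
  MRSA138 vs MRSA143: 10
  MRSA138 vs MRSA63: 11
  MRSA138 vs MRSA12: 10
  MRSA125 vs MRSA143: 12
  MRSA125 vs MRSA63: 12
  MRSA125 vs MRSA12: 19
  MRSA143 vs MRSA63: 13
  MRSA143 vs MRSA12: 15
  MRSA63 vs MRSA12: 15
The largest is 19, between MRSA125 and MRSA12.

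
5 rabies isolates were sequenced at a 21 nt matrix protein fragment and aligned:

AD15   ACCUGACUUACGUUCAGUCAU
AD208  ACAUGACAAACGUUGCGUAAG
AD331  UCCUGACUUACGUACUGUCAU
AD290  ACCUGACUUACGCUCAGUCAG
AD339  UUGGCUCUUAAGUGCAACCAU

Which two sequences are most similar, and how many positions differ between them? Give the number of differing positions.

2

Pairwise Hamming distances:
  AD15 vs AD208: 7
  AD15 vs AD331: 3
  AD15 vs AD290: 2
  AD15 vs AD339: 10
  AD208 vs AD331: 9
  AD208 vs AD290: 7
  AD208 vs AD339: 16
  AD331 vs AD290: 5
  AD331 vs AD339: 10
  AD290 vs AD339: 12
The smallest is 2, between AD15 and AD290.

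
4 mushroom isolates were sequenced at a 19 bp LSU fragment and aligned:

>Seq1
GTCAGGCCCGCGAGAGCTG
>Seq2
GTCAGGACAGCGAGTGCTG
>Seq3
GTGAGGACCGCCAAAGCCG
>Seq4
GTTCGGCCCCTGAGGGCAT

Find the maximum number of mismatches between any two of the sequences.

Pairwise Hamming distances:
  Seq1 vs Seq2: 3
  Seq1 vs Seq3: 5
  Seq1 vs Seq4: 7
  Seq2 vs Seq3: 6
  Seq2 vs Seq4: 9
  Seq3 vs Seq4: 10
The largest is 10, between Seq3 and Seq4.

10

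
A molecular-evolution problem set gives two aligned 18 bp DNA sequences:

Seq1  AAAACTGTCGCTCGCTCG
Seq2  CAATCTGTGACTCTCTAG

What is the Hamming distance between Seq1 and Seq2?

6

Mismatches occur at site 1 (A/C), site 4 (A/T), site 9 (C/G), site 10 (G/A), site 14 (G/T), site 17 (C/A).
That gives 6 mismatches out of 18 aligned sites, so the Hamming distance is 6.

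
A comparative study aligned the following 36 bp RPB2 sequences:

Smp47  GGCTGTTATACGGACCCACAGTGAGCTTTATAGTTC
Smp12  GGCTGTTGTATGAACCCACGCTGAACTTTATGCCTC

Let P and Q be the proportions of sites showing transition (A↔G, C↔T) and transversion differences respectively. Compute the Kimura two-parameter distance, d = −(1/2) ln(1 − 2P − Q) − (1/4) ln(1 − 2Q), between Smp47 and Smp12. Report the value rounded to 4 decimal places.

0.3233

The sequences differ at positions 8 (A/G, transition), 11 (C/T, transition), 13 (G/A, transition), 20 (A/G, transition), 21 (G/C, transversion), 25 (G/A, transition), 32 (A/G, transition), 33 (G/C, transversion), 34 (T/C, transition).
Of the 9 differences, 7 transitions and 2 transversions over 36 sites: P = 7/36 = 0.194444, Q = 2/36 = 0.055556.
d = −0.5·ln(0.555556) − 0.25·ln(0.888888) = −0.5·(-0.587786) − 0.25·(-0.117784) = 0.3233.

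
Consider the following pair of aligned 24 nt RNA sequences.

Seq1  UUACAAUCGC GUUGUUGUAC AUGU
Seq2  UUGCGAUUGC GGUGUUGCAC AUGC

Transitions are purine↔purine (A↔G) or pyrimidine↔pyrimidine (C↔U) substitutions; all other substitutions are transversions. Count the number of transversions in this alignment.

The sequences differ at positions 3 (A/G, transition), 5 (A/G, transition), 8 (C/U, transition), 12 (U/G, transversion), 18 (U/C, transition), 24 (U/C, transition).
Of the 6 differences, 5 transitions and 1 transversion, so the answer is 1.

1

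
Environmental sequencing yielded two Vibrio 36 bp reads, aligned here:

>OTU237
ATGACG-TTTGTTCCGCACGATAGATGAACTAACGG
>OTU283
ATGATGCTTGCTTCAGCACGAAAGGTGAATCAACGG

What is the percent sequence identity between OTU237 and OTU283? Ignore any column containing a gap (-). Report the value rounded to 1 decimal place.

77.1%

Excluding the 1 gap column leaves 35 comparable sites.
Differing sites — 5:C/T; 10:T/G; 11:G/C; 15:C/A; 22:T/A; 25:A/G; 30:C/T; 31:T/C.
27 of the 35 comparable sites match, so the percent identity is 27/35 × 100 = 77.1%.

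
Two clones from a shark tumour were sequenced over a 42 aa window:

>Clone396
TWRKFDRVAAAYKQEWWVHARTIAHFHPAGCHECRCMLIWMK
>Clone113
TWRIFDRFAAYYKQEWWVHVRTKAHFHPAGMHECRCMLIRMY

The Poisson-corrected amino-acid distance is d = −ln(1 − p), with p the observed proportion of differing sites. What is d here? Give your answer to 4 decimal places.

0.2113

Mismatches occur at site 4 (K/I), site 8 (V/F), site 11 (A/Y), site 20 (A/V), site 23 (I/K), site 31 (C/M), site 40 (W/R), site 42 (K/Y).
p = 8/42 = 0.190476.
d = −ln(1 − 0.190476) = −ln(0.809524) = 0.2113.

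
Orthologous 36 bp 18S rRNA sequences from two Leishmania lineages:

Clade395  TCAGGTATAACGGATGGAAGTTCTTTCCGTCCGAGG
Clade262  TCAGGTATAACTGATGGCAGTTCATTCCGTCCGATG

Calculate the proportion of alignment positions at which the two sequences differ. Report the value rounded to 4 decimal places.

0.1111

Differing sites — 12:G/T; 18:A/C; 24:T/A; 35:G/T.
There are 4 differences over 36 sites, so p = 4/36 = 0.1111.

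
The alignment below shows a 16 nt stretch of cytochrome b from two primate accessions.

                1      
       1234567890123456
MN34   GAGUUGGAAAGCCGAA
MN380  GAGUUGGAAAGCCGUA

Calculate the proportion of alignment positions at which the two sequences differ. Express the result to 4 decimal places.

The sequences differ at position 15 (A/U).
There are 1 differences over 16 sites, so p = 1/16 = 0.0625.

0.0625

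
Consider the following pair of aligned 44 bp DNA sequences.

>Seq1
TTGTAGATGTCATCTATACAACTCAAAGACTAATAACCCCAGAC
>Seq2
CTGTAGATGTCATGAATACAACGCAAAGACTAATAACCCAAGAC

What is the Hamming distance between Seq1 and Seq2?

The sequences differ at positions 1 (T/C), 14 (C/G), 15 (T/A), 23 (T/G), 40 (C/A).
That gives 5 mismatches out of 44 aligned sites, so the Hamming distance is 5.

5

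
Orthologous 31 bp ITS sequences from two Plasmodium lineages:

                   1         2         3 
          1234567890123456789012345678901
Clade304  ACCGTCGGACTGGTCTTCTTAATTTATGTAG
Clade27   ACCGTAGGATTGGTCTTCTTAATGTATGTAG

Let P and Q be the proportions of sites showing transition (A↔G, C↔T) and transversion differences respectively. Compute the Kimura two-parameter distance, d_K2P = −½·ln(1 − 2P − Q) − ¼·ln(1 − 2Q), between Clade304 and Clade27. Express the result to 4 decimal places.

0.1036

The sequences differ at positions 6 (C/A, transversion), 10 (C/T, transition), 24 (T/G, transversion).
Of the 3 differences, 1 transition and 2 transversions over 31 sites: P = 1/31 = 0.032258, Q = 2/31 = 0.064516.
d = −0.5·ln(0.870968) − 0.25·ln(0.870968) = −0.5·(-0.138150) − 0.25·(-0.138150) = 0.1036.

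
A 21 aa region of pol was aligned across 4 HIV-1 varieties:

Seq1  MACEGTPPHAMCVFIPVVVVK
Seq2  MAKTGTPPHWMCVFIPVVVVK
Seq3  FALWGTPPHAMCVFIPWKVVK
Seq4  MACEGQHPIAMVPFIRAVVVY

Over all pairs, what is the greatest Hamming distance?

12

Pairwise Hamming distances:
  Seq1 vs Seq2: 3
  Seq1 vs Seq3: 5
  Seq1 vs Seq4: 8
  Seq2 vs Seq3: 6
  Seq2 vs Seq4: 11
  Seq3 vs Seq4: 12
The largest is 12, between Seq3 and Seq4.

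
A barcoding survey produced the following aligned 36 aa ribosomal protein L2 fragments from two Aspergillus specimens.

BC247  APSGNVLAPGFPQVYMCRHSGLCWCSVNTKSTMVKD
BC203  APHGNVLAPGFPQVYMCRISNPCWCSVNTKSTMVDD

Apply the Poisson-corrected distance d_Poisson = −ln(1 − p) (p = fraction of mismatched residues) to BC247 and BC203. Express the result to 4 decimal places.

Mismatches occur at site 3 (S↔H), site 19 (H↔I), site 21 (G↔N), site 22 (L↔P), site 35 (K↔D).
p = 5/36 = 0.138889.
d = −ln(1 − 0.138889) = −ln(0.861111) = 0.1495.

0.1495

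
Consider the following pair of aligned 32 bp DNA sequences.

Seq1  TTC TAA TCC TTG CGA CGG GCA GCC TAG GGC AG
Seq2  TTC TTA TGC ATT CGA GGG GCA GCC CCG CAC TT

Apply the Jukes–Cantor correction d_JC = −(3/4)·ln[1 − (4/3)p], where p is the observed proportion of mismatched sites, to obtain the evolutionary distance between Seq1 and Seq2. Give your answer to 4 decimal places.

0.4598

Differing sites — 5:A/T; 8:C/G; 10:T/A; 12:G/T; 16:C/G; 25:T/C; 26:A/C; 28:G/C; 29:G/A; 31:A/T; 32:G/T.
p = 11/32 = 0.343750.
d = −0.75 · ln(1 − (4/3)·0.343750) = −0.75 · ln(0.541667) = −0.75 · (-0.613104) = 0.4598.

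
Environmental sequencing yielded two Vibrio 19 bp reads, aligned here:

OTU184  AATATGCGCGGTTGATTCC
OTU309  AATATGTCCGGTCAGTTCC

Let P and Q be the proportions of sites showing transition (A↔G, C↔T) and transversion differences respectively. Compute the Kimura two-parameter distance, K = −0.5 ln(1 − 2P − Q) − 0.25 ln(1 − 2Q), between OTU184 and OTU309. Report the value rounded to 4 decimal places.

Mismatches occur at site 7 (C↔T, transition), site 8 (G↔C, transversion), site 13 (T↔C, transition), site 14 (G↔A, transition), site 15 (A↔G, transition).
Of the 5 differences, 4 transitions and 1 transversion over 19 sites: P = 4/19 = 0.210526, Q = 1/19 = 0.052632.
d = −0.5·ln(0.526316) − 0.25·ln(0.894736) = −0.5·(-0.641853) − 0.25·(-0.111227) = 0.3487.

0.3487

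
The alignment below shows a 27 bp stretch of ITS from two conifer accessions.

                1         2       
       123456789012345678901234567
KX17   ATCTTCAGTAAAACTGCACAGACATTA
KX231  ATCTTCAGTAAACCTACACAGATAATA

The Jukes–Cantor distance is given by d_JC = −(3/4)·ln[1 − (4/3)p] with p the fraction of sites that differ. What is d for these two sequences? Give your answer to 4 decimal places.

0.1650

The sequences differ at positions 13 (A/C), 16 (G/A), 23 (C/T), 25 (T/A).
p = 4/27 = 0.148148.
d = −0.75 · ln(1 − (4/3)·0.148148) = −0.75 · ln(0.802469) = −0.75 · (-0.220062) = 0.1650.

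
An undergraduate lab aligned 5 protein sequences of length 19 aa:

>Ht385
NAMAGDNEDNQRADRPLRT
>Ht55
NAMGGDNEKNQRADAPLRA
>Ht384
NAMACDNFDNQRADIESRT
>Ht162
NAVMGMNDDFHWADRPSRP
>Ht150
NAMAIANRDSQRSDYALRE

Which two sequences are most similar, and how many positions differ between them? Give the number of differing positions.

Pairwise Hamming distances:
  Ht385 vs Ht55: 4
  Ht385 vs Ht384: 5
  Ht385 vs Ht162: 9
  Ht385 vs Ht150: 8
  Ht55 vs Ht384: 8
  Ht55 vs Ht162: 11
  Ht55 vs Ht150: 10
  Ht384 vs Ht162: 11
  Ht384 vs Ht150: 9
  Ht162 vs Ht150: 13
The smallest is 4, between Ht385 and Ht55.

4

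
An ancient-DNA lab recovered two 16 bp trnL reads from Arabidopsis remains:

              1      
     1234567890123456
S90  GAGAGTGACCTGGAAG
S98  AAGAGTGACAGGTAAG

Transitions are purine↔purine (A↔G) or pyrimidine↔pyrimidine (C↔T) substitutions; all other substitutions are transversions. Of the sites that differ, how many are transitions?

Mismatches occur at site 1 (G/A, transition), site 10 (C/A, transversion), site 11 (T/G, transversion), site 13 (G/T, transversion).
Of the 4 differences, 1 transition and 3 transversions, so the answer is 1.

1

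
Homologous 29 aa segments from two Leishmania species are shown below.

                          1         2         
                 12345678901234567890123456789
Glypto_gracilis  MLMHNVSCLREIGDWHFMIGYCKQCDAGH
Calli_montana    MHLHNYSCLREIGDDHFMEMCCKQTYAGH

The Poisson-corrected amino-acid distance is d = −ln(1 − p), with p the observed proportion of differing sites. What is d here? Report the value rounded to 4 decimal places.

Differing sites — 2:L/H; 3:M/L; 6:V/Y; 15:W/D; 19:I/E; 20:G/M; 21:Y/C; 25:C/T; 26:D/Y.
p = 9/29 = 0.310345.
d = −ln(1 − 0.310345) = −ln(0.689655) = 0.3716.

0.3716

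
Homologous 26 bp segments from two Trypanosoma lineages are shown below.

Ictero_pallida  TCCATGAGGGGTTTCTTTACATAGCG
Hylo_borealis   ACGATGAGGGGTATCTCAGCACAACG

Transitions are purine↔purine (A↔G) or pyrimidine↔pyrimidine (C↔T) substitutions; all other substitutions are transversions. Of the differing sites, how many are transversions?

The sequences differ at positions 1 (T/A, transversion), 3 (C/G, transversion), 13 (T/A, transversion), 17 (T/C, transition), 18 (T/A, transversion), 19 (A/G, transition), 22 (T/C, transition), 24 (G/A, transition).
Of the 8 differences, 4 transitions and 4 transversions, so the answer is 4.

4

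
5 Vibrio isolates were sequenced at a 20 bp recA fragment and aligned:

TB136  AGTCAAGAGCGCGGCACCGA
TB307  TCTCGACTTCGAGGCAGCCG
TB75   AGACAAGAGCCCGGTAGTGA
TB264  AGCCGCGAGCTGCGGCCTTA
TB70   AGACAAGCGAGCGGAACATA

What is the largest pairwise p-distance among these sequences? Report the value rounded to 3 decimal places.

0.800

Pairwise Hamming distances:
  TB136 vs TB307: 10
  TB136 vs TB75: 5
  TB136 vs TB264: 10
  TB136 vs TB70: 6
  TB307 vs TB75: 13
  TB307 vs TB264: 16
  TB307 vs TB70: 14
  TB75 vs TB264: 10
  TB75 vs TB70: 7
  TB264 vs TB70: 11
The largest is 16 mismatches, between TB307 and TB264; p = 16/20 = 0.800.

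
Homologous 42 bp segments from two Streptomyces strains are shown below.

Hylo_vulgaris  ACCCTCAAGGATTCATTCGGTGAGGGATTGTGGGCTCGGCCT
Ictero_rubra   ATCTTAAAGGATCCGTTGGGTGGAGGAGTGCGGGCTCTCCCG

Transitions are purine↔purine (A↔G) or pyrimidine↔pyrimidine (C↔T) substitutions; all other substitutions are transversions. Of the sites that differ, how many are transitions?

Mismatches occur at site 2 (C→T, transition), site 4 (C→T, transition), site 6 (C→A, transversion), site 13 (T→C, transition), site 15 (A→G, transition), site 18 (C→G, transversion), site 23 (A→G, transition), site 24 (G→A, transition), site 28 (T→G, transversion), site 31 (T→C, transition), site 38 (G→T, transversion), site 39 (G→C, transversion), site 42 (T→G, transversion).
Of the 13 differences, 7 transitions and 6 transversions, so the answer is 7.

7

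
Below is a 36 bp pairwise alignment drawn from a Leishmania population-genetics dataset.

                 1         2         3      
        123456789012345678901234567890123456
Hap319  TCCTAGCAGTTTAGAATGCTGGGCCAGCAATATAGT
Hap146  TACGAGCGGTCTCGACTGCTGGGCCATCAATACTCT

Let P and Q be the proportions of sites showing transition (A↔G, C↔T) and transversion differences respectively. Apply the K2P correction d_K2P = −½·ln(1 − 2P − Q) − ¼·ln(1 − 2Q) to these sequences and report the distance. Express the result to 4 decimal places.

0.3471

The sequences differ at positions 2 (C/A, transversion), 4 (T/G, transversion), 8 (A/G, transition), 11 (T/C, transition), 13 (A/C, transversion), 16 (A/C, transversion), 27 (G/T, transversion), 33 (T/C, transition), 34 (A/T, transversion), 35 (G/C, transversion).
Of the 10 differences, 3 transitions and 7 transversions over 36 sites: P = 3/36 = 0.083333, Q = 7/36 = 0.194444.
d = −0.5·ln(0.638890) − 0.25·ln(0.611112) = −0.5·(-0.448023) − 0.25·(-0.492475) = 0.3471.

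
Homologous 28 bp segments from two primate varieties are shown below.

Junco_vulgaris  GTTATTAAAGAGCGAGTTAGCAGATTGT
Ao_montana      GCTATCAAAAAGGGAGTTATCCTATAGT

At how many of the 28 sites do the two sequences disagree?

8

The sequences differ at positions 2 (T/C), 6 (T/C), 10 (G/A), 13 (C/G), 20 (G/T), 22 (A/C), 23 (G/T), 26 (T/A).
That gives 8 mismatches out of 28 aligned sites, so the Hamming distance is 8.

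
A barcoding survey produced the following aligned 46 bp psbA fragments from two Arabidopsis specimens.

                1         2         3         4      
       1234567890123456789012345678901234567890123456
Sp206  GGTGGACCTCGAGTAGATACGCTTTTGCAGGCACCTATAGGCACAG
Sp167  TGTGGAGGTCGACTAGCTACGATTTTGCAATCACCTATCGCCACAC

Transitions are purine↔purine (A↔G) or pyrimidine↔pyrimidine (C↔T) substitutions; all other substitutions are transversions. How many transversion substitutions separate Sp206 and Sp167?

10

Mismatches occur at site 1 (G↔T, transversion), site 7 (C↔G, transversion), site 8 (C↔G, transversion), site 13 (G↔C, transversion), site 17 (A↔C, transversion), site 22 (C↔A, transversion), site 30 (G↔A, transition), site 31 (G↔T, transversion), site 39 (A↔C, transversion), site 41 (G↔C, transversion), site 46 (G↔C, transversion).
Of the 11 differences, 1 transition and 10 transversions, so the answer is 10.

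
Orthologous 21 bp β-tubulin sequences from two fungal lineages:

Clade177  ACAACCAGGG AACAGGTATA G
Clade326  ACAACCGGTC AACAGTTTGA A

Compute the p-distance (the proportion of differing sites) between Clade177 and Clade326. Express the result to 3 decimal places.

0.333

Mismatches occur at site 7 (A→G), site 9 (G→T), site 10 (G→C), site 16 (G→T), site 18 (A→T), site 19 (T→G), site 21 (G→A).
There are 7 differences over 21 sites, so p = 7/21 = 0.333.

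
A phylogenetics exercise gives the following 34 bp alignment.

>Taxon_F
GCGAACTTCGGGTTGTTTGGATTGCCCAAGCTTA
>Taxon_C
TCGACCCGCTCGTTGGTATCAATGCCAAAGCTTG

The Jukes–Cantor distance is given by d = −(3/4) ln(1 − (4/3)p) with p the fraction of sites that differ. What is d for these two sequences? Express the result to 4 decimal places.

0.5347

Mismatches occur at site 1 (G→T), site 5 (A→C), site 7 (T→C), site 8 (T→G), site 10 (G→T), site 11 (G→C), site 16 (T→G), site 18 (T→A), site 19 (G→T), site 20 (G→C), site 22 (T→A), site 27 (C→A), site 34 (A→G).
p = 13/34 = 0.382353.
d = −0.75 · ln(1 − (4/3)·0.382353) = −0.75 · ln(0.490196) = −0.75 · (-0.712950) = 0.5347.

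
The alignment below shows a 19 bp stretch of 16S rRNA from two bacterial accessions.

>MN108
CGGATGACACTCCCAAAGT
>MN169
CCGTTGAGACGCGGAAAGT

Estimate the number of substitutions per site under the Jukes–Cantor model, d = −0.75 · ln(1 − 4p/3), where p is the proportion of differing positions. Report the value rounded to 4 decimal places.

The sequences differ at positions 2 (G/C), 4 (A/T), 8 (C/G), 11 (T/G), 13 (C/G), 14 (C/G).
p = 6/19 = 0.315789.
d = −0.75 · ln(1 − (4/3)·0.315789) = −0.75 · ln(0.578948) = −0.75 · (-0.546543) = 0.4099.

0.4099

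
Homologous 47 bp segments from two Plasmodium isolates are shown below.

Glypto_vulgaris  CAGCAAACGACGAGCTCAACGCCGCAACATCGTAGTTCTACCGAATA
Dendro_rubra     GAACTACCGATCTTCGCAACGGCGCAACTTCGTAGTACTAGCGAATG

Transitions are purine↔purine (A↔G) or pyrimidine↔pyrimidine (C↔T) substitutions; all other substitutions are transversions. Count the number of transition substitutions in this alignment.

3

Differing sites — 1:C/G (Tv); 3:G/A (Ti); 5:A/T (Tv); 7:A/C (Tv); 11:C/T (Ti); 12:G/C (Tv); 13:A/T (Tv); 14:G/T (Tv); 16:T/G (Tv); 22:C/G (Tv); 29:A/T (Tv); 37:T/A (Tv); 41:C/G (Tv); 47:A/G (Ti).
Of the 14 differences, 3 transitions and 11 transversions, so the answer is 3.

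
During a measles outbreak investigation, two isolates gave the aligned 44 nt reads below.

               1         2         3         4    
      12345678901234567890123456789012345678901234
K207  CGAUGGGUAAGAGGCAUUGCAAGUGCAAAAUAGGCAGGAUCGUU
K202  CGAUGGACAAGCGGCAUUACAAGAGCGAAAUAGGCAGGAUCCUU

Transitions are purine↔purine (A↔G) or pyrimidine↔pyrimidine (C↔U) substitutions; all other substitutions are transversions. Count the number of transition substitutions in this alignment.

4

Differing sites — 7:G/A (Ti); 8:U/C (Ti); 12:A/C (Tv); 19:G/A (Ti); 24:U/A (Tv); 27:A/G (Ti); 42:G/C (Tv).
Of the 7 differences, 4 transitions and 3 transversions, so the answer is 4.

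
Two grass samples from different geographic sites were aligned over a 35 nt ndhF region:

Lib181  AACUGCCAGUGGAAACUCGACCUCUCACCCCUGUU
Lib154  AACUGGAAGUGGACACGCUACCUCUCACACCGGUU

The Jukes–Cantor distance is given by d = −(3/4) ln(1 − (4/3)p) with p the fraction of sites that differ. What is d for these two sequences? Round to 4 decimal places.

0.2326

Differing sites — 6:C/G; 7:C/A; 14:A/C; 17:U/G; 19:G/U; 29:C/A; 32:U/G.
p = 7/35 = 0.200000.
d = −0.75 · ln(1 − (4/3)·0.200000) = −0.75 · ln(0.733333) = −0.75 · (-0.310155) = 0.2326.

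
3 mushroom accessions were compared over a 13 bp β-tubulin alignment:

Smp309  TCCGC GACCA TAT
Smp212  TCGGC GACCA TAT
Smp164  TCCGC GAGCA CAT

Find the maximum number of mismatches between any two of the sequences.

3

Pairwise Hamming distances:
  Smp309 vs Smp212: 1
  Smp309 vs Smp164: 2
  Smp212 vs Smp164: 3
The largest is 3, between Smp212 and Smp164.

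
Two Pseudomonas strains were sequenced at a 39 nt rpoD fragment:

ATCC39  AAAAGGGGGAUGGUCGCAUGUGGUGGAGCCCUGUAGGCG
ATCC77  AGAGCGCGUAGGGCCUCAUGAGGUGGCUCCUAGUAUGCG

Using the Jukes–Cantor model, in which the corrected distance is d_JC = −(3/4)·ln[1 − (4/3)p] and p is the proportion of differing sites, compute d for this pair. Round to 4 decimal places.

0.4885

The sequences differ at positions 2 (A/G), 4 (A/G), 5 (G/C), 7 (G/C), 9 (G/U), 11 (U/G), 14 (U/C), 16 (G/U), 21 (U/A), 27 (A/C), 28 (G/U), 31 (C/U), 32 (U/A), 36 (G/U).
p = 14/39 = 0.358974.
d = −0.75 · ln(1 − (4/3)·0.358974) = −0.75 · ln(0.521368) = −0.75 · (-0.651299) = 0.4885.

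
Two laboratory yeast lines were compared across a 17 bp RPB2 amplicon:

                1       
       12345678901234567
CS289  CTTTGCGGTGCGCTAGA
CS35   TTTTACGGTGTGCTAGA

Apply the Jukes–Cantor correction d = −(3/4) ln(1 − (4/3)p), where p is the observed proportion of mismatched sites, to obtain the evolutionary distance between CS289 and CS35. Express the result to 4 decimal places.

0.2012

The sequences differ at positions 1 (C/T), 5 (G/A), 11 (C/T).
p = 3/17 = 0.176471.
d = −0.75 · ln(1 − (4/3)·0.176471) = −0.75 · ln(0.764705) = −0.75 · (-0.268265) = 0.2012.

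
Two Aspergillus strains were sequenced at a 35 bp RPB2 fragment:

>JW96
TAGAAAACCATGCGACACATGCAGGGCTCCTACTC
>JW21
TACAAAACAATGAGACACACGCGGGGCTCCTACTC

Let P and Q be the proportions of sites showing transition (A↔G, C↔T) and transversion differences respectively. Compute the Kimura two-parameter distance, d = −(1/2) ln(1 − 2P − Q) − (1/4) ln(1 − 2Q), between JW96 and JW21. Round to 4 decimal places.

0.1586

The sequences differ at positions 3 (G/C, transversion), 9 (C/A, transversion), 13 (C/A, transversion), 20 (T/C, transition), 23 (A/G, transition).
Of the 5 differences, 2 transitions and 3 transversions over 35 sites: P = 2/35 = 0.057143, Q = 3/35 = 0.085714.
d = −0.5·ln(0.800000) − 0.25·ln(0.828572) = −0.5·(-0.223144) − 0.25·(-0.188052) = 0.1586.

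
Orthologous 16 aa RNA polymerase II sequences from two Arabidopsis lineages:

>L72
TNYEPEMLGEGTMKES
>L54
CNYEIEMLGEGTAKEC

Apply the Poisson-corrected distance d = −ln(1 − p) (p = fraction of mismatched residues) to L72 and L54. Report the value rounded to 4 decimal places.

The sequences differ at positions 1 (T/C), 5 (P/I), 13 (M/A), 16 (S/C).
p = 4/16 = 0.250000.
d = −ln(1 − 0.250000) = −ln(0.750000) = 0.2877.

0.2877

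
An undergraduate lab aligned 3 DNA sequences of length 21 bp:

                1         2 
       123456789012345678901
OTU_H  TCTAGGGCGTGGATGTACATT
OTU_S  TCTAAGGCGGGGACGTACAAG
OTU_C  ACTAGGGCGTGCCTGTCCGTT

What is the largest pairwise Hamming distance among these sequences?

Pairwise Hamming distances:
  OTU_H vs OTU_S: 5
  OTU_H vs OTU_C: 5
  OTU_S vs OTU_C: 10
The largest is 10, between OTU_S and OTU_C.

10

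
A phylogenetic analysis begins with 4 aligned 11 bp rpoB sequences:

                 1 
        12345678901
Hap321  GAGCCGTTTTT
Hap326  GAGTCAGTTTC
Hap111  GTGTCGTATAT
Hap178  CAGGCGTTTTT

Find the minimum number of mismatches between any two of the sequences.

2

Pairwise Hamming distances:
  Hap321 vs Hap326: 4
  Hap321 vs Hap111: 4
  Hap321 vs Hap178: 2
  Hap326 vs Hap111: 6
  Hap326 vs Hap178: 5
  Hap111 vs Hap178: 5
The smallest is 2, between Hap321 and Hap178.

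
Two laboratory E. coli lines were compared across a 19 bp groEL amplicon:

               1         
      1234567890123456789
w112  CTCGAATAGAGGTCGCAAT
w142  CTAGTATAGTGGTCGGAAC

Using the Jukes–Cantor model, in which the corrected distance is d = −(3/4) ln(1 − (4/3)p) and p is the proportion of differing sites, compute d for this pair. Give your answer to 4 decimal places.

The sequences differ at positions 3 (C/A), 5 (A/T), 10 (A/T), 16 (C/G), 19 (T/C).
p = 5/19 = 0.263158.
d = −0.75 · ln(1 − (4/3)·0.263158) = −0.75 · ln(0.649123) = −0.75 · (-0.432133) = 0.3241.

0.3241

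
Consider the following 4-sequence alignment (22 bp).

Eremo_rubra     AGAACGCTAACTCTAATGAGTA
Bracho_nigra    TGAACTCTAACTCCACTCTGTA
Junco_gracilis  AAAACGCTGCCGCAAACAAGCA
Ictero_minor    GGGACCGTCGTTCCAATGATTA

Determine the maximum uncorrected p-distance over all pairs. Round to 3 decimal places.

0.636

Pairwise Hamming distances:
  Eremo_rubra vs Bracho_nigra: 6
  Eremo_rubra vs Junco_gracilis: 8
  Eremo_rubra vs Ictero_minor: 9
  Bracho_nigra vs Junco_gracilis: 12
  Bracho_nigra vs Ictero_minor: 11
  Junco_gracilis vs Ictero_minor: 14
The largest is 14 mismatches, between Junco_gracilis and Ictero_minor; p = 14/22 = 0.636.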